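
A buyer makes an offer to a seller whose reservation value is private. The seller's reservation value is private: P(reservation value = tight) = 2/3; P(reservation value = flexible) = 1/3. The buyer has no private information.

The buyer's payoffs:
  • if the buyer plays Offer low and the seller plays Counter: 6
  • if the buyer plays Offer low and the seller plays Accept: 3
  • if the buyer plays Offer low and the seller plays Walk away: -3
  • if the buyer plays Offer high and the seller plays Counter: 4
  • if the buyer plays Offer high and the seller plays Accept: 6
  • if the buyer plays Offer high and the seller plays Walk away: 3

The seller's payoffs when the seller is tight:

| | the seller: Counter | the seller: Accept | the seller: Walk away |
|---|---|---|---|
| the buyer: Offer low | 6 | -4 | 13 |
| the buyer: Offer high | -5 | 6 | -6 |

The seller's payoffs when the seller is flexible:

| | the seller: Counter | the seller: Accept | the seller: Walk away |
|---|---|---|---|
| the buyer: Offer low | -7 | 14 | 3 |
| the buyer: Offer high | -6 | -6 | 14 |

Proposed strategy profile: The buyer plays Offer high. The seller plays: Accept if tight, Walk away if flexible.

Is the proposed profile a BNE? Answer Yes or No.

Yes

The buyer plays Offer high: E[Offer high] = 2/3·(6) + 1/3·(3) = 5; E[Offer low] = 1. Best-responding. ✓
The seller (reservation value tight), facing Offer high: Counter gives -5, Accept gives 6, Walk away gives -6. Proposed Accept is best. ✓
The seller (reservation value flexible), facing Offer high: Counter gives -6, Accept gives -6, Walk away gives 14. Proposed Walk away is best. ✓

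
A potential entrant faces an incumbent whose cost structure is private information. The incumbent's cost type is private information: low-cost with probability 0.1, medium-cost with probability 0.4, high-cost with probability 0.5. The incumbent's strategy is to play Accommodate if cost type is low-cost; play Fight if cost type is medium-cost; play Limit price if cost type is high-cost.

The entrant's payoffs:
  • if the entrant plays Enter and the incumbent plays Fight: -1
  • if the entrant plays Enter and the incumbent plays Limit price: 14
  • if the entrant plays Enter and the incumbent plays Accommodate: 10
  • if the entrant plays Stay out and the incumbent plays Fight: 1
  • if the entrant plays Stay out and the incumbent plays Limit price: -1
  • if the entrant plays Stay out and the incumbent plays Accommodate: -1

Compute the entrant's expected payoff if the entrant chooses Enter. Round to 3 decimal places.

7.600

E[Enter] = 0.1·10 + 0.4·(-1) + 0.5·14 = 1 + (-0.4) + 7 = 7.6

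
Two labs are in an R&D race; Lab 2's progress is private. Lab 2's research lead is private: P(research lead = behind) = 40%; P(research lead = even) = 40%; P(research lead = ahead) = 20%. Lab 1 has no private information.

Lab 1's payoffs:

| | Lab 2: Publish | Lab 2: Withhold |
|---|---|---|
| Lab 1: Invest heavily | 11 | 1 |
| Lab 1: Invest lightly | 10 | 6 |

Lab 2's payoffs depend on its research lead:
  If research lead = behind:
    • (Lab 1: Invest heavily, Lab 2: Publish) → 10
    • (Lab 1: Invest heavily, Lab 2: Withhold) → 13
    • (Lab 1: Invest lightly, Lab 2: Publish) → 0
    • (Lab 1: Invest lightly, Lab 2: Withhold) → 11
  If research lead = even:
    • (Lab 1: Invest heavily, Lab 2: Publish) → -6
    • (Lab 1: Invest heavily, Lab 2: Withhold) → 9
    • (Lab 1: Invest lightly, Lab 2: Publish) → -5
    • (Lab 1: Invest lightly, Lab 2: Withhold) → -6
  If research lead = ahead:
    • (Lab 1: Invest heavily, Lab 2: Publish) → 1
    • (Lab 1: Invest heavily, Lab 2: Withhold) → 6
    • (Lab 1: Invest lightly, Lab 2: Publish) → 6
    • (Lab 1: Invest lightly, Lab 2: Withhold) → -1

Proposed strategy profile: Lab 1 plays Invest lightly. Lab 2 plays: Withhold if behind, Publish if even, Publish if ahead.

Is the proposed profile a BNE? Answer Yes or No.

Lab 1 plays Invest lightly: E[Invest lightly] = 0.4·(6) + 0.4·(10) + 0.2·(10) = 8.4; E[Invest heavily] = 7. Best-responding. ✓
Lab 2 (research lead behind), facing Invest lightly: Publish gives 0, Withhold gives 11. Proposed Withhold is best. ✓
Lab 2 (research lead even), facing Invest lightly: Publish gives -5, Withhold gives -6. Proposed Publish is best. ✓
Lab 2 (research lead ahead), facing Invest lightly: Publish gives 6, Withhold gives -1. Proposed Publish is best. ✓

Yes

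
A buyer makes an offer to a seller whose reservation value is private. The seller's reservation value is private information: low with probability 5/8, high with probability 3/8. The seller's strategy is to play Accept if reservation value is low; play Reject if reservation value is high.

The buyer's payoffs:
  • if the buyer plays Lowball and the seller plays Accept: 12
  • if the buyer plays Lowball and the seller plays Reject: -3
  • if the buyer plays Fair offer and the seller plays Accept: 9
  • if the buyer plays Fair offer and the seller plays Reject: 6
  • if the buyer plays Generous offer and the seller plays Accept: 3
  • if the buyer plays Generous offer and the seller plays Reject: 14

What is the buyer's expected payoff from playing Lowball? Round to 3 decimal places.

Take the expectation over the seller's reservation value, weighting each type's action by its prior probability.
E[Lowball] = 5/8·12 + 3/8·(-3) = 15/2 + (-9/8) = 51/8

6.375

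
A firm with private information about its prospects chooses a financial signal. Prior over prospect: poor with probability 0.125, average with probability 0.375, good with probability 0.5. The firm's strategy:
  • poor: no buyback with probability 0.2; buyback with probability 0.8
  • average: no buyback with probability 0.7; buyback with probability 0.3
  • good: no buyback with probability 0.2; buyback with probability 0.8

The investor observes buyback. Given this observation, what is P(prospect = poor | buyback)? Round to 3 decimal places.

P(buyback) = 0.125·0.8 + 0.375·0.3 + 0.5·0.8 = 0.6125
P(poor | buyback) = (0.125·0.8) / 0.6125 = 0.1 / 0.6125 = 0.163265

0.163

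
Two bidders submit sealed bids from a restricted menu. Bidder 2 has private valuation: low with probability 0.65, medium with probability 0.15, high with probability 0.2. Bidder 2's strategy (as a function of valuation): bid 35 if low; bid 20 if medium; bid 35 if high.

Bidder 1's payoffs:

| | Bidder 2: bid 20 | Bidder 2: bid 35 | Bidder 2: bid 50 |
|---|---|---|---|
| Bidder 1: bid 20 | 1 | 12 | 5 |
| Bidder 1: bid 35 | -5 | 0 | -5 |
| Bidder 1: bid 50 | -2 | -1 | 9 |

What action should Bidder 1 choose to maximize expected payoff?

bid 20

E[bid 20] = 0.65·(12) + 0.15·(1) + 0.2·(12) = 10.35
E[bid 35] = 0.65·(0) + 0.15·(-5) + 0.2·(0) = -0.75
E[bid 50] = 0.65·(-1) + 0.15·(-2) + 0.2·(-1) = -1.15
Best response: bid 20 (10.35 is the largest).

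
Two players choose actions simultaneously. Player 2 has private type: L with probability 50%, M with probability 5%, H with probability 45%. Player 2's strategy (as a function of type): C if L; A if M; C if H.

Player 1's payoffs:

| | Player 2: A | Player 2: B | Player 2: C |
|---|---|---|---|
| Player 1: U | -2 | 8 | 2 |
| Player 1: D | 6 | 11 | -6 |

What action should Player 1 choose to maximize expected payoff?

E[U] = 0.5·(2) + 0.05·(-2) + 0.45·(2) = 1.8
E[D] = 0.5·(-6) + 0.05·(6) + 0.45·(-6) = -5.4
Best response: U (1.8 is the largest).

U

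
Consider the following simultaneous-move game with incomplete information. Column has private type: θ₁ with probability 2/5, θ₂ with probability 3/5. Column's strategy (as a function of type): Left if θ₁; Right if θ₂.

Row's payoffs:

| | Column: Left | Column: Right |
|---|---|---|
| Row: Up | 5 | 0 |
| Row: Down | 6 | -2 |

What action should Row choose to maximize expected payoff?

E[Up] = 2/5·(5) + 3/5·(0) = 2
E[Down] = 2/5·(6) + 3/5·(-2) = 6/5
Best response: Up (2 is the largest).

Up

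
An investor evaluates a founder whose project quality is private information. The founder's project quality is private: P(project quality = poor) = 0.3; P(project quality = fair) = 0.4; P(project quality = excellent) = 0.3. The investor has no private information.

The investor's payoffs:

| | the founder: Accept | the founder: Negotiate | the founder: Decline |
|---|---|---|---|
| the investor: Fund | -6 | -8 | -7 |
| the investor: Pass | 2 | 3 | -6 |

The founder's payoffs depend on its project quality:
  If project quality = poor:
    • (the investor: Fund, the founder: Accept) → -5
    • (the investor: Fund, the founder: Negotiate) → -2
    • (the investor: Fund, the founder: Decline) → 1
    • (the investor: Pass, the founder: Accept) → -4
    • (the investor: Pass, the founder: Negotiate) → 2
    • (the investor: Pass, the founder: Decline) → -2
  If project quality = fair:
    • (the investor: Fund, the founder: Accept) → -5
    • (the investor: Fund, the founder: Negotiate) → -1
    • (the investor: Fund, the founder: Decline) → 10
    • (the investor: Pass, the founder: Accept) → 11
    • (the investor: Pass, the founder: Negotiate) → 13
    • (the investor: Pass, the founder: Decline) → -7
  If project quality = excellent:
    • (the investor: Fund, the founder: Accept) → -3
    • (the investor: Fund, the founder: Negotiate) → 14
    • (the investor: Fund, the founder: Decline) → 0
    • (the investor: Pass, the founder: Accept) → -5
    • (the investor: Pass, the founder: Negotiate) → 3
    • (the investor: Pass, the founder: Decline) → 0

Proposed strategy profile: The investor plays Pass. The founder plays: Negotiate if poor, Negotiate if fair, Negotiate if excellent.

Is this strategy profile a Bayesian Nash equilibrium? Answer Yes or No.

The investor plays Pass: E[Pass] = 0.3·(3) + 0.4·(3) + 0.3·(3) = 3; E[Fund] = -8. Best-responding. ✓
The founder (project quality poor), facing Pass: Accept gives -4, Negotiate gives 2, Decline gives -2. Proposed Negotiate is best. ✓
The founder (project quality fair), facing Pass: Accept gives 11, Negotiate gives 13, Decline gives -7. Proposed Negotiate is best. ✓
The founder (project quality excellent), facing Pass: Accept gives -5, Negotiate gives 3, Decline gives 0. Proposed Negotiate is best. ✓

Yes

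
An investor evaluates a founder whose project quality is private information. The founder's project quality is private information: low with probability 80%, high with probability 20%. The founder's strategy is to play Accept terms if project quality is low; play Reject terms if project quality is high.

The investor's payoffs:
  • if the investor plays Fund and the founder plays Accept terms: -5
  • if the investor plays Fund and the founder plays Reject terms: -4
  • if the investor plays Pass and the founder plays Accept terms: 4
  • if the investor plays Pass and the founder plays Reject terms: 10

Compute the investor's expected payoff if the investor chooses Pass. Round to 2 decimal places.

Take the expectation over the founder's project quality, weighting each type's action by its prior probability.
E[Pass] = 0.8·4 + 0.2·10 = 3.2 + 2 = 5.2

5.20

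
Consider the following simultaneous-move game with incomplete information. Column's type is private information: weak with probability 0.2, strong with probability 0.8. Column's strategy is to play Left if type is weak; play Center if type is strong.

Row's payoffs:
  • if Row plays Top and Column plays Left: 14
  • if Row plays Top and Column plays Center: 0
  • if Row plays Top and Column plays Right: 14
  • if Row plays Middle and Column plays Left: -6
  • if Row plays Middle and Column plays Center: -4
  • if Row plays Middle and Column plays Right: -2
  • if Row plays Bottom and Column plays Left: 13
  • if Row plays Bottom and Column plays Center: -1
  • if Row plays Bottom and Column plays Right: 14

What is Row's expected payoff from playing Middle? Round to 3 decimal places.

-4.400

E[Middle] = 0.2·(-6) + 0.8·(-4) = (-1.2) + (-3.2) = -4.4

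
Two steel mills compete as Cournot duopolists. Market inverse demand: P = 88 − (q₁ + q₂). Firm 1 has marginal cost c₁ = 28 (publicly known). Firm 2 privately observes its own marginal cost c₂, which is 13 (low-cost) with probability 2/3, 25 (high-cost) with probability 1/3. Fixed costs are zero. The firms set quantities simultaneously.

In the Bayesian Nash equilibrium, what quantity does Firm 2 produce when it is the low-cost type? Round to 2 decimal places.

Each type of Firm 2 best-responds to q₁; Firm 1 best-responds to the expected q₂ over Firm 2's types.
Firm 2 with cost c maximizes (88 − (q₁+q₂) − c)·q₂, giving q₂(c) = (88 − c − q₁)/2.
E[c₂] = 2/3·13 + 1/3·25 = 17
Firm 1's FOC against E[q₂] yields q₁ = (88 − 2·28 + E[c₂])/3 = (88 − 56 + 17)/3 = 16.3333.
q₂(low-cost) = (88 − 13 − 16.3333)/2 = 29.3333.

29.33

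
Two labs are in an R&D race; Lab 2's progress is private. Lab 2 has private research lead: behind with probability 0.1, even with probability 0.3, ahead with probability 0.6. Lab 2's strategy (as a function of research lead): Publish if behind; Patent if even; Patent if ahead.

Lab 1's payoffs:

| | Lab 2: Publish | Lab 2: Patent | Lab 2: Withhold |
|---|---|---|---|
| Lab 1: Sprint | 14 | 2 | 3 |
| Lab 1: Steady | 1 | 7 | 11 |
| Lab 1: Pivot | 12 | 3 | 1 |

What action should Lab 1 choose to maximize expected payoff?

Steady

E[Sprint] = 0.1·(14) + 0.3·(2) + 0.6·(2) = 3.2
E[Steady] = 0.1·(1) + 0.3·(7) + 0.6·(7) = 6.4
E[Pivot] = 0.1·(12) + 0.3·(3) + 0.6·(3) = 3.9
Best response: Steady (6.4 is the largest).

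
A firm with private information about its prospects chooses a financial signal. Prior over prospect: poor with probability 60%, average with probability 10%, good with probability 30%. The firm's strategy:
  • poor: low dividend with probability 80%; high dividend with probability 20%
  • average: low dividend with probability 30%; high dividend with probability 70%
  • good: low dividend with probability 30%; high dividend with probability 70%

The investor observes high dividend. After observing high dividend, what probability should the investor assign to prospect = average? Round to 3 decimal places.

P(high dividend) = 0.6·0.2 + 0.1·0.7 + 0.3·0.7 = 0.4
P(average | high dividend) = (0.1·0.7) / 0.4 = 0.07 / 0.4 = 0.175

0.175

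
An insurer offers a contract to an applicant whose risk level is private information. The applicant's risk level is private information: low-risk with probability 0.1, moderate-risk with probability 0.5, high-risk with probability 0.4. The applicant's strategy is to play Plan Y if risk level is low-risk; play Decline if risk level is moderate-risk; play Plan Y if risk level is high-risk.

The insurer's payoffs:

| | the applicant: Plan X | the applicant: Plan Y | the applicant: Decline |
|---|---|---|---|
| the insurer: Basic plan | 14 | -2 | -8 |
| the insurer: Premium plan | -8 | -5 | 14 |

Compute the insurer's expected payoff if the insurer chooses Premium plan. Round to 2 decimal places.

4.50

E[Premium plan] = 0.1·(-5) + 0.5·14 + 0.4·(-5) = (-0.5) + 7 + (-2) = 4.5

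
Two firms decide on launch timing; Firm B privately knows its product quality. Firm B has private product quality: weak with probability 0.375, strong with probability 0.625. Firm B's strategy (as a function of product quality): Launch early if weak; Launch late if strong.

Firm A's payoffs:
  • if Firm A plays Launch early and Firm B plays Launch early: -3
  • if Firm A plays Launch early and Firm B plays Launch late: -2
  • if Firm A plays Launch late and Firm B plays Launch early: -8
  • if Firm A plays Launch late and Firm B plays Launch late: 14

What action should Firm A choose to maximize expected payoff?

Compute Firm A's expected payoff for each action, taking the expectation over Firm B's type.
E[Launch early] = 0.375·(-3) + 0.625·(-2) = -2.375
E[Launch late] = 0.375·(-8) + 0.625·(14) = 5.75
Best response: Launch late (5.75 is the largest).

Launch late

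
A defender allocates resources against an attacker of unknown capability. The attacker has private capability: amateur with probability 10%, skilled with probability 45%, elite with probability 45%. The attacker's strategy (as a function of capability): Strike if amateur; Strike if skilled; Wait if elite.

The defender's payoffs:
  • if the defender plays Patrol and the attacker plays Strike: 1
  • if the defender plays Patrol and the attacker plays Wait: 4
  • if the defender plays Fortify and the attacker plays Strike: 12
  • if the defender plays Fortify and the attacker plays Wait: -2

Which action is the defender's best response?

Compute the defender's expected payoff for each action, taking the expectation over the attacker's type.
E[Patrol] = 0.1·(1) + 0.45·(1) + 0.45·(4) = 2.35
E[Fortify] = 0.1·(12) + 0.45·(12) + 0.45·(-2) = 5.7
Best response: Fortify (5.7 is the largest).

Fortify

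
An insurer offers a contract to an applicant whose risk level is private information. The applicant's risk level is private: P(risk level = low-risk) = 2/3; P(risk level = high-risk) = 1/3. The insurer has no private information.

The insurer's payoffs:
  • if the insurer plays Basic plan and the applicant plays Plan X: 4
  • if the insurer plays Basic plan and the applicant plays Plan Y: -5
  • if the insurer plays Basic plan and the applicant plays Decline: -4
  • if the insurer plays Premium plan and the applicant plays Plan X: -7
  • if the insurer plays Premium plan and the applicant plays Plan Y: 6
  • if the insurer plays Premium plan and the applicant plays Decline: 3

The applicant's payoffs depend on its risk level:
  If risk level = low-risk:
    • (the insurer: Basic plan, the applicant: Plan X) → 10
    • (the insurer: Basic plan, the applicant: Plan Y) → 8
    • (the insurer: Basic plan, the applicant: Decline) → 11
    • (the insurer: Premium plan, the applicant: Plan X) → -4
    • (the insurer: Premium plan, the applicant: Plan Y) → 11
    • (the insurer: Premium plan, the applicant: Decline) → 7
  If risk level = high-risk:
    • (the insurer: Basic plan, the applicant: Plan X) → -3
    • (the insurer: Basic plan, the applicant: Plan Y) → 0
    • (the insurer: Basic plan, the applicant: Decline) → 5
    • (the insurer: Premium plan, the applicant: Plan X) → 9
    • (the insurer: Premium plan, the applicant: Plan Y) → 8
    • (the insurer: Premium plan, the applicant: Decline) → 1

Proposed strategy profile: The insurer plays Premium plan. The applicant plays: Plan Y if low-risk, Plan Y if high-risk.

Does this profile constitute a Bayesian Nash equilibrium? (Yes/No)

The insurer plays Premium plan: E[Premium plan] = 2/3·(6) + 1/3·(6) = 6; E[Basic plan] = -5. Best-responding. ✓
The applicant (risk level low-risk), facing Premium plan: Plan X gives -4, Plan Y gives 11, Decline gives 7. Proposed Plan Y is best. ✓
The applicant (risk level high-risk), facing Premium plan: Plan X gives 9, Plan Y gives 8, Decline gives 1. Proposed Plan Y is not best — profitable deviation exists. ✗

No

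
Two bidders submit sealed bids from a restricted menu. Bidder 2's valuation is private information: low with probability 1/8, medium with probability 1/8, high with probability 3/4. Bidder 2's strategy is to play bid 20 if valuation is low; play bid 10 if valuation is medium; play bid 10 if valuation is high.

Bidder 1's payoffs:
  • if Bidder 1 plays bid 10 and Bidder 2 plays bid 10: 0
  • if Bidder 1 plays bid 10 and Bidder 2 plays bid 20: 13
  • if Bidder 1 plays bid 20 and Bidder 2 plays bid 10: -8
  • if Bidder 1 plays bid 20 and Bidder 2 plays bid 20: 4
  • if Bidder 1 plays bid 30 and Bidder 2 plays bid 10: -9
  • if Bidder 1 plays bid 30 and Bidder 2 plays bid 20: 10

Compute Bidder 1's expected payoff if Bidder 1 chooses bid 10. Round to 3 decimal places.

1.625

E[bid 10] = 1/8·13 + 1/8·0 + 3/4·0 = 13/8 + 0 + 0 = 13/8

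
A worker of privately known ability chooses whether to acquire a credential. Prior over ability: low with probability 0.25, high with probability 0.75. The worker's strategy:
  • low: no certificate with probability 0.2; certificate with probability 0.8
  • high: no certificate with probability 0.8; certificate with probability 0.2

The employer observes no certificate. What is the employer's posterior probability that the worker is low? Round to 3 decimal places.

P(no certificate) = 0.25·0.2 + 0.75·0.8 = 0.65
P(low | no certificate) = (0.25·0.2) / 0.65 = 0.05 / 0.65 = 0.0769231

0.077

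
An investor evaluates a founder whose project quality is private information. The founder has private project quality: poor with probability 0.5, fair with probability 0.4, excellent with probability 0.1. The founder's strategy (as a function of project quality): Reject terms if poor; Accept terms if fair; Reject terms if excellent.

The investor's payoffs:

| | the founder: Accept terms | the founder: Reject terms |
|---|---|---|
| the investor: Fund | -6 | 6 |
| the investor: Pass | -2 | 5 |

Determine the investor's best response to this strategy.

Pass

E[Fund] = 0.5·(6) + 0.4·(-6) + 0.1·(6) = 1.2
E[Pass] = 0.5·(5) + 0.4·(-2) + 0.1·(5) = 2.2
Best response: Pass (2.2 is the largest).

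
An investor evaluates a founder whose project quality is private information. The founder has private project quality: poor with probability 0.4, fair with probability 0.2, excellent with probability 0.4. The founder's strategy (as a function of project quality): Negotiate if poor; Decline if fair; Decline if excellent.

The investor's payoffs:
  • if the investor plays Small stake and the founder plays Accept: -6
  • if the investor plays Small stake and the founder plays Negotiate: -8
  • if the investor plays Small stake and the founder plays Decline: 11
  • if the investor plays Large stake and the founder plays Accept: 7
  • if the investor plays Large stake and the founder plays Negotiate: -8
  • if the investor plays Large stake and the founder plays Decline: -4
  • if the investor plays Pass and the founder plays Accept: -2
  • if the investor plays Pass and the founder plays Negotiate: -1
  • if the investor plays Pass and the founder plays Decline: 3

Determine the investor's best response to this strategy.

Small stake

E[Small stake] = 0.4·(-8) + 0.2·(11) + 0.4·(11) = 3.4
E[Large stake] = 0.4·(-8) + 0.2·(-4) + 0.4·(-4) = -5.6
E[Pass] = 0.4·(-1) + 0.2·(3) + 0.4·(3) = 1.4
Best response: Small stake (3.4 is the largest).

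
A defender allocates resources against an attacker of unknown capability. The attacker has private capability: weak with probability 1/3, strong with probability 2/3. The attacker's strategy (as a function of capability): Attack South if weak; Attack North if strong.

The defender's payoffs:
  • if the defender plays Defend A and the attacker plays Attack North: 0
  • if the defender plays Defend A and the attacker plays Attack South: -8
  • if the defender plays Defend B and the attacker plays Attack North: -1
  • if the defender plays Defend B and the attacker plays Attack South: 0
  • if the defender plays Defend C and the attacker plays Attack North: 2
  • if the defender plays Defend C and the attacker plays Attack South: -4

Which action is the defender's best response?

Defend C

E[Defend A] = 1/3·(-8) + 2/3·(0) = -8/3
E[Defend B] = 1/3·(0) + 2/3·(-1) = -2/3
E[Defend C] = 1/3·(-4) + 2/3·(2) = 0
Best response: Defend C (0 is the largest).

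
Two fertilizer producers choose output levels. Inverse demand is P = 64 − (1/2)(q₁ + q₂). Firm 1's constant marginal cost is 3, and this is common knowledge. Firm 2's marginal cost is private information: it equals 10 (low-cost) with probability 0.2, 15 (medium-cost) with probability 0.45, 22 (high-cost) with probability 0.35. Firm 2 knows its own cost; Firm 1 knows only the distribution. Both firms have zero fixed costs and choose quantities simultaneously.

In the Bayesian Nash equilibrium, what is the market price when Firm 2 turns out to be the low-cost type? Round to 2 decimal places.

24.59

Type-c best response for Firm 2: q₂(c) = (64 − c) − q₁/2.
Firm 1 maximizes expected profit; its first-order condition is 64 − q₁ − (1/2)E[q₂] − 3 = 0.
Substituting E[q₂] and solving: E[c₂] = 16.45, so q₁ = (64 − 2·3 + 16.45)/(3/2) = 49.6333.
q₂(low-cost) = 29.1833, so P = 64 − (1/2)·(49.6333 + 29.1833) = 24.5917.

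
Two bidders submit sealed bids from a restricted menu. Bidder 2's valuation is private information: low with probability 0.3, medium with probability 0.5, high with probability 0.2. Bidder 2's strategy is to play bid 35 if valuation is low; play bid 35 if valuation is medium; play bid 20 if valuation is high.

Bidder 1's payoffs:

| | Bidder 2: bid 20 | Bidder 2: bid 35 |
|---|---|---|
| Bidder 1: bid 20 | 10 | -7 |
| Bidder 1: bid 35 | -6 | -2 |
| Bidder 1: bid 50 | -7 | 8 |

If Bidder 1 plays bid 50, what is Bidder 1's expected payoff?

5

Take the expectation over Bidder 2's valuation, weighting each type's action by its prior probability.
E[bid 50] = 0.3·8 + 0.5·8 + 0.2·(-7) = 2.4 + 4 + (-1.4) = 5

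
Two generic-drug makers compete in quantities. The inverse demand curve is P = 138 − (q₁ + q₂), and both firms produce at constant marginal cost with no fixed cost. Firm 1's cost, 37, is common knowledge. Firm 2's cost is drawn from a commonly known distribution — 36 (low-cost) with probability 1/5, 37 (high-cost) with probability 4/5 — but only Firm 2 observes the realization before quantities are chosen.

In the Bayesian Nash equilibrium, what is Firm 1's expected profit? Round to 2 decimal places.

Firm 2 with cost c maximizes (138 − (q₁+q₂) − c)·q₂, giving q₂(c) = (138 − c − q₁)/2.
E[c₂] = 1/5·36 + 4/5·37 = 36.8
Firm 1's FOC against E[q₂] yields q₁ = (138 − 2·37 + E[c₂])/3 = (138 − 74 + 36.8)/3 = 33.6.
E[P] = 138 − (q₁ + E[q₂]) = 70.6; Firm 1's expected profit = (E[P] − 37)·q₁ = (70.6 − 37)·33.6 = 1128.96.

1128.96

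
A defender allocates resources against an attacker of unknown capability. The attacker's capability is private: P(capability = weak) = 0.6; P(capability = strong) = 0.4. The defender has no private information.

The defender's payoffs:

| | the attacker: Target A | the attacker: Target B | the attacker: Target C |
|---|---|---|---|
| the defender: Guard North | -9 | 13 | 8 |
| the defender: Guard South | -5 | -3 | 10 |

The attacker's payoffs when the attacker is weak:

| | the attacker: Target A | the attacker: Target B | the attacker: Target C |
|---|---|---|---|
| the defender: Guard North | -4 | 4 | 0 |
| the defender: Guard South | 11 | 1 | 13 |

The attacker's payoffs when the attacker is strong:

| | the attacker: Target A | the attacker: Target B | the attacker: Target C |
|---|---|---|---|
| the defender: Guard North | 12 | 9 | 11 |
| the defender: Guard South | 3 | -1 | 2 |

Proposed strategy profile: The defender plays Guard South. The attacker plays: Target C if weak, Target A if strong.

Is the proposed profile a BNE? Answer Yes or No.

The defender plays Guard South: E[Guard South] = 0.6·(10) + 0.4·(-5) = 4; E[Guard North] = 1.2. Best-responding. ✓
The attacker (capability weak), facing Guard South: Target A gives 11, Target B gives 1, Target C gives 13. Proposed Target C is best. ✓
The attacker (capability strong), facing Guard South: Target A gives 3, Target B gives -1, Target C gives 2. Proposed Target A is best. ✓

Yes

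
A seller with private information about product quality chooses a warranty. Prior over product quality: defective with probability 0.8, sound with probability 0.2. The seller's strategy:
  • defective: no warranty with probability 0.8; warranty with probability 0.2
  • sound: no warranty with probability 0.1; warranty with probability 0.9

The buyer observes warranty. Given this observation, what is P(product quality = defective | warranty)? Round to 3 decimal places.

Apply Bayes' rule using the sender's strategy as the likelihood.
P(warranty) = 0.8·0.2 + 0.2·0.9 = 0.34
P(defective | warranty) = (0.8·0.2) / 0.34 = 0.16 / 0.34 = 0.470588

0.471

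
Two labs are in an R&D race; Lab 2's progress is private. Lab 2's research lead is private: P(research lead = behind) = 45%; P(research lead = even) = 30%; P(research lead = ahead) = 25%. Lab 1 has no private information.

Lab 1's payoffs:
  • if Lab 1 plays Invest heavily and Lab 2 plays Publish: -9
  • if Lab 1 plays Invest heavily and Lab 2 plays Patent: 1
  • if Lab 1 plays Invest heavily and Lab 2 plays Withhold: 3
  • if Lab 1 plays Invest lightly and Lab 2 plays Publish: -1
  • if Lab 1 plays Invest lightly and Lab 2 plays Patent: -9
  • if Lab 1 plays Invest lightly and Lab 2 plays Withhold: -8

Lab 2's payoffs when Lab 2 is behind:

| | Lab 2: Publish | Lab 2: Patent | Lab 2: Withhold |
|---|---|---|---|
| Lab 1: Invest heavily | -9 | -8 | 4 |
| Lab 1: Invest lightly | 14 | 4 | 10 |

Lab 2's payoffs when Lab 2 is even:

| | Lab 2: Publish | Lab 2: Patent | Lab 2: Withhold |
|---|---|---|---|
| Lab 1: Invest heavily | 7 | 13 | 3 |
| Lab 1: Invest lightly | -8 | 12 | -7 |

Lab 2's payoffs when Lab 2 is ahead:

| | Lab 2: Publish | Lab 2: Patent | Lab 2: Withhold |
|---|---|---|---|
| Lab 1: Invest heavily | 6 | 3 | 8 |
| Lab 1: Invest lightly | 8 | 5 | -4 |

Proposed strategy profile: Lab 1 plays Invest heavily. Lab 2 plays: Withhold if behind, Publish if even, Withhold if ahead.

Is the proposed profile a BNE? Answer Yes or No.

A profile is a BNE iff every type of every player is best-responding given beliefs about the other side.
Lab 1 plays Invest heavily: E[Invest heavily] = 0.45·(3) + 0.3·(-9) + 0.25·(3) = -0.6; E[Invest lightly] = -5.9. Best-responding. ✓
Lab 2 (research lead behind), facing Invest heavily: Publish gives -9, Patent gives -8, Withhold gives 4. Proposed Withhold is best. ✓
Lab 2 (research lead even), facing Invest heavily: Publish gives 7, Patent gives 13, Withhold gives 3. Proposed Publish is not best — profitable deviation exists. ✗
Lab 2 (research lead ahead), facing Invest heavily: Publish gives 6, Patent gives 3, Withhold gives 8. Proposed Withhold is best. ✓

No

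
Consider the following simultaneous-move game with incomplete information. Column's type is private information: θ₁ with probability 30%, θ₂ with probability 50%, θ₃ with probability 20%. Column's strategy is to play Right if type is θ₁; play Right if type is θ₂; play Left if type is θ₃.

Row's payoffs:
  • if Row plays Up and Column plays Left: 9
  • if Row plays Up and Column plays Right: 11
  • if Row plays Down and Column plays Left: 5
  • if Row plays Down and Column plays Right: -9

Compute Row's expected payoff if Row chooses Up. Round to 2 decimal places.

E[Up] = 0.3·11 + 0.5·11 + 0.2·9 = 3.3 + 5.5 + 1.8 = 10.6

10.60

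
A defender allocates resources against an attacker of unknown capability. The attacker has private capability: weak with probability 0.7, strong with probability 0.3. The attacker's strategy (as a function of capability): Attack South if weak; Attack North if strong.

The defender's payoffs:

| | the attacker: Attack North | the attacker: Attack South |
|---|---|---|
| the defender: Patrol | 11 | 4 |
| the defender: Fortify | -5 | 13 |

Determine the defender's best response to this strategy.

Fortify

E[Patrol] = 0.7·(4) + 0.3·(11) = 6.1
E[Fortify] = 0.7·(13) + 0.3·(-5) = 7.6
Best response: Fortify (7.6 is the largest).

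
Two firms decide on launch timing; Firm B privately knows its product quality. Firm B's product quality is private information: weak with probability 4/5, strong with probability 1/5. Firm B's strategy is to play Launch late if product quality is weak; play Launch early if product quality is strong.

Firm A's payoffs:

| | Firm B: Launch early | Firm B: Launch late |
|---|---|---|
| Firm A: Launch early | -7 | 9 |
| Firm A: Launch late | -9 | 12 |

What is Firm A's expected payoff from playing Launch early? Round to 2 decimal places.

5.80

E[Launch early] = 4/5·9 + 1/5·(-7) = 36/5 + (-7/5) = 29/5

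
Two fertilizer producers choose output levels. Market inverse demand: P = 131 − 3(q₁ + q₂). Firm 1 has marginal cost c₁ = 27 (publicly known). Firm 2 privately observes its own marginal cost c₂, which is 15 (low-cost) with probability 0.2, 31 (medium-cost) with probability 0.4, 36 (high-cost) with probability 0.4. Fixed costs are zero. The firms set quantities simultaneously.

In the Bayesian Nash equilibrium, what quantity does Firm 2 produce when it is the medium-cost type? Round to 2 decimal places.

Each type of Firm 2 best-responds to q₁; Firm 1 best-responds to the expected q₂ over Firm 2's types.
Firm 2 with cost c maximizes (131 − 3(q₁+q₂) − c)·q₂, giving q₂(c) = (131 − c − 3q₁)/6.
E[c₂] = 0.2·15 + 0.4·31 + 0.4·36 = 29.8
Firm 1's FOC against E[q₂] yields q₁ = (131 − 2·27 + E[c₂])/9 = (131 − 54 + 29.8)/9 = 11.8667.
q₂(medium-cost) = (131 − 31 − 3·11.8667)/6 = 10.7333.

10.73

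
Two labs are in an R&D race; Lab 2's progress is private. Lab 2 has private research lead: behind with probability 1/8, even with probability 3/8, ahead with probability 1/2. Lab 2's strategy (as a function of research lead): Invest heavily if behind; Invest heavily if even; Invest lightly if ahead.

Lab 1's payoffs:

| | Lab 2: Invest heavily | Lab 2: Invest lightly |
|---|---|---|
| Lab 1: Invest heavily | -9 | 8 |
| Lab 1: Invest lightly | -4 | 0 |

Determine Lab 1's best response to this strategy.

E[Invest heavily] = 1/8·(-9) + 3/8·(-9) + 1/2·(8) = -1/2
E[Invest lightly] = 1/8·(-4) + 3/8·(-4) + 1/2·(0) = -2
Best response: Invest heavily (-1/2 is the largest).

Invest heavily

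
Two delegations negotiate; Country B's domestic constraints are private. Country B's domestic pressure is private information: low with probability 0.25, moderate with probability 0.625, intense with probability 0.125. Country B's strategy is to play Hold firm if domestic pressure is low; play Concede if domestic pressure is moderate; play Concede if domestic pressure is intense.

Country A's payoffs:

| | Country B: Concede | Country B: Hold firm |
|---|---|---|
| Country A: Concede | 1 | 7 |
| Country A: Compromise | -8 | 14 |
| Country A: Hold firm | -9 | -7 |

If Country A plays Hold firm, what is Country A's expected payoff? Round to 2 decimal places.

-8.50

E[Hold firm] = 0.25·(-7) + 0.625·(-9) + 0.125·(-9) = (-1.75) + (-5.625) + (-1.125) = -8.5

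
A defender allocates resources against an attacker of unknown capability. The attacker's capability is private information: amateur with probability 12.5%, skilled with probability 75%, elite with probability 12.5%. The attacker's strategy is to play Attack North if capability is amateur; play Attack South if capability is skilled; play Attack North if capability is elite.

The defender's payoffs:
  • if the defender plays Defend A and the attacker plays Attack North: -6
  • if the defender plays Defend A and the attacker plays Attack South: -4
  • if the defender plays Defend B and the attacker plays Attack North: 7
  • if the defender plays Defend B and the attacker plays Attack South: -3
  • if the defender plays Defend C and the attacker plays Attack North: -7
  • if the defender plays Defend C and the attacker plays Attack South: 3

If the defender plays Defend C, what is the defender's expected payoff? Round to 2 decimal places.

0.50

E[Defend C] = 0.125·(-7) + 0.75·3 + 0.125·(-7) = (-0.875) + 2.25 + (-0.875) = 0.5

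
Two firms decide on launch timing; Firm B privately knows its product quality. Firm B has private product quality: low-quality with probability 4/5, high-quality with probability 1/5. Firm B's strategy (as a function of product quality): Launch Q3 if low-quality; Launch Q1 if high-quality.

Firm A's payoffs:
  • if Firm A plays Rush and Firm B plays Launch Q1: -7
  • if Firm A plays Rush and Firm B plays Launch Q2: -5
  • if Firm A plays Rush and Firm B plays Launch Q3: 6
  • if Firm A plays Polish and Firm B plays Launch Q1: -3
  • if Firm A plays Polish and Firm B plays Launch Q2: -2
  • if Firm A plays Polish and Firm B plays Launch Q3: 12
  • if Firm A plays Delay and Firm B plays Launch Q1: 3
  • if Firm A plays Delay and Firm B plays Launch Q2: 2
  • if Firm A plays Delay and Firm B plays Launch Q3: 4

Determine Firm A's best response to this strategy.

Polish

Compute Firm A's expected payoff for each action, taking the expectation over Firm B's type.
E[Rush] = 4/5·(6) + 1/5·(-7) = 17/5
E[Polish] = 4/5·(12) + 1/5·(-3) = 9
E[Delay] = 4/5·(4) + 1/5·(3) = 19/5
Best response: Polish (9 is the largest).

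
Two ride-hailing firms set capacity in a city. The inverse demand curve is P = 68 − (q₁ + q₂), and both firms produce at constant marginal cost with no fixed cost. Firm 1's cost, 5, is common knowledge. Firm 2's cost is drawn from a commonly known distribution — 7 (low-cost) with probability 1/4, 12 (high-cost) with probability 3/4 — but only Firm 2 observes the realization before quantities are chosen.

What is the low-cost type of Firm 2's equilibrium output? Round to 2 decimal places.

19.04

Each type of Firm 2 best-responds to q₁; Firm 1 best-responds to the expected q₂ over Firm 2's types.
Firm 2 with cost c maximizes (68 − (q₁+q₂) − c)·q₂, giving q₂(c) = (68 − c − q₁)/2.
E[c₂] = 1/4·7 + 3/4·12 = 10.75
Firm 1's FOC against E[q₂] yields q₁ = (68 − 2·5 + E[c₂])/3 = (68 − 10 + 10.75)/3 = 22.9167.
q₂(low-cost) = (68 − 7 − 22.9167)/2 = 19.0417.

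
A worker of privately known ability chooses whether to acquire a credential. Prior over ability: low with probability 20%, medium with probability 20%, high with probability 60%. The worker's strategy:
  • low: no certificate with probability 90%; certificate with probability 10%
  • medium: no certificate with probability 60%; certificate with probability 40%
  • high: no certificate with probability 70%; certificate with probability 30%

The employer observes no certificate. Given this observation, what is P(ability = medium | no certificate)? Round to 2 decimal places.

0.17

Apply Bayes' rule using the sender's strategy as the likelihood.
P(no certificate) = 0.2·0.9 + 0.2·0.6 + 0.6·0.7 = 0.72
P(medium | no certificate) = (0.2·0.6) / 0.72 = 0.12 / 0.72 = 0.166667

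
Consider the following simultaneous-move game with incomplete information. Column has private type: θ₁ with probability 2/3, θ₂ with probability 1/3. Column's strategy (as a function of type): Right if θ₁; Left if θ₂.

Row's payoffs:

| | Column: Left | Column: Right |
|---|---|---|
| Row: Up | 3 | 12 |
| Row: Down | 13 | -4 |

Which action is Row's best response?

Up

E[Up] = 2/3·(12) + 1/3·(3) = 9
E[Down] = 2/3·(-4) + 1/3·(13) = 5/3
Best response: Up (9 is the largest).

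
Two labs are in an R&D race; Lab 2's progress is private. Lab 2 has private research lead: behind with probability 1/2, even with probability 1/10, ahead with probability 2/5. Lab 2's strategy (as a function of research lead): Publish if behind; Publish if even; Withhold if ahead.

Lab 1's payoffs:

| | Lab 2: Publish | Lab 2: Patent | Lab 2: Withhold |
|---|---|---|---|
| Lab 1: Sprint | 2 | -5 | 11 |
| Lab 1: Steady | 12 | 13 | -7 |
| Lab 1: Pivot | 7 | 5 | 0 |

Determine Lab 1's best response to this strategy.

Sprint

E[Sprint] = 1/2·(2) + 1/10·(2) + 2/5·(11) = 28/5
E[Steady] = 1/2·(12) + 1/10·(12) + 2/5·(-7) = 22/5
E[Pivot] = 1/2·(7) + 1/10·(7) + 2/5·(0) = 21/5
Best response: Sprint (28/5 is the largest).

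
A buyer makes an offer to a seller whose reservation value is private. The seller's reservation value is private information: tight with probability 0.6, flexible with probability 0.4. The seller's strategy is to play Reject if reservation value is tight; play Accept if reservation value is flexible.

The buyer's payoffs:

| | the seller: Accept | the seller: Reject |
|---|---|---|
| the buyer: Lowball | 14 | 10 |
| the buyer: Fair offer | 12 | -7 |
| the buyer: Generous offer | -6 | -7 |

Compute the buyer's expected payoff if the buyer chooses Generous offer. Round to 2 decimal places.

E[Generous offer] = 0.6·(-7) + 0.4·(-6) = (-4.2) + (-2.4) = -6.6

-6.60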